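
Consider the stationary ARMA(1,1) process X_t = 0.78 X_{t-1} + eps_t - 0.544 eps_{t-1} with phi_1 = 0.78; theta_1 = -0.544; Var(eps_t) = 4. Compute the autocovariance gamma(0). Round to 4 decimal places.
\gamma(0) = 4.5689

Multiply the model equation by X_{t-k} and take expectations. With theta_0 = psi_0 = 1 and psi_j the MA(infinity) weights, this gives
  gamma(k) - sum_i phi_i gamma(k-i) = c_k,
  c_k = sigma^2 * sum_{j=k..q} theta_j psi_{j-k}   (c_k = 0 for k > q),
using gamma(-m) = gamma(m).
psi-weights needed (psi_j = theta_j + sum_i phi_i psi_{j-i}):
  psi_1 = theta_1 + phi_1 = -0.544 + (0.78) = 0.236
Right-hand sides:
  c_0 = sigma^2 (1 + theta_1 psi_1) = 4 * (1 + (-0.544)(0.236)) = 4 * 0.871616 = 3.486464
  c_1 = sigma^2 theta_1 = 4 * (-0.544) = -2.176
  c_2 = 0
Equations for k = 0 and k = 1 (AR order 1):
  gamma(0) = phi_1 gamma(1) + c_0
  gamma(1) = phi_1 gamma(0) + c_1
Substituting the second into the first: gamma(0) (1 - phi_1^2) = c_0 + phi_1 c_1, so
  gamma(0) = (c_0 + phi_1 c_1) / (1 - phi_1^2) = (3.486464 + (0.78)(-2.176)) / (1 - (0.78)^2) = 1.789184 / 0.3916 = 4.568907.
Therefore gamma(0) = 4.5689 (to 4 decimal places).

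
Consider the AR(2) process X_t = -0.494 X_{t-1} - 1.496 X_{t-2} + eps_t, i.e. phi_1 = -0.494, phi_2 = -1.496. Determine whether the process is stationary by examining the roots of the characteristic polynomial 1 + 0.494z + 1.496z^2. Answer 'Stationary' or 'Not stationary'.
\text{Not stationary}

The AR(p) characteristic polynomial is P(z) = 1 + 0.494z + 1.496z^2.
Stationarity requires all roots to lie outside the unit circle, i.e. |z| > 1 for every root.
Set 1 + (0.494) z + (1.496) z^2 = 0, i.e. a z^2 + b z + c = 0 with a = 1.496, b = 0.494, c = 1.
Discriminant D = b^2 - 4ac = (0.494)^2 - 4*(1.496)*1 = 0.244036 - (5.984) = -5.739964.
D < 0, so the roots are the complex-conjugate pair z = (-b +/- i sqrt(-D)) / (2a) = -0.1651 +/- 0.8007i.
For a conjugate pair |z|^2 = z * conj(z) = (product of roots) = c/a = 1/(1.496) = 0.668449, so |z| = sqrt(0.668449) = 0.8176 for both roots.
Moduli of all roots: 0.8176, 0.8176.
All moduli strictly greater than 1? No.
Verdict: Not stationary.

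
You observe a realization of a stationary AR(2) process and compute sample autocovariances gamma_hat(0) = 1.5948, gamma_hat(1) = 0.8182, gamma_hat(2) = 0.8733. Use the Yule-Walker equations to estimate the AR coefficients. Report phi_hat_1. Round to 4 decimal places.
\hat\phi_{1} = 0.3150

The Yule-Walker equations for an AR(p) process read, in matrix form,
  Gamma_p phi = r_p,   with   (Gamma_p)_{ij} = gamma(|i - j|),
                       (r_p)_i = gamma(i),   i,j = 1..p.
Substitute the sample gammas (Toeplitz matrix and right-hand side of size 2):
  Gamma_p = [[1.5948, 0.8182], [0.8182, 1.5948]]
  r_p     = [0.8182, 0.8733]
Written out:
  1.5948 phi_1 + 0.8182 phi_2 = 0.8182
  0.8182 phi_1 + 1.5948 phi_2 = 0.8733
Solve by Cramer's rule:
  det = gamma(0)^2 - gamma(1)^2 = (1.5948)^2 - (0.8182)^2 = 2.54338704 - 0.66945124 = 1.8739358
  phi_hat_1 = [gamma(1) gamma(0) - gamma(1) gamma(2)] / det = [(0.8182)(1.5948) - (0.8182)(0.8733)] / 1.8739358 = 0.5903313 / 1.8739358 = 0.315
  phi_hat_2 = [gamma(0) gamma(2) - gamma(1)^2] / det = [(1.5948)(0.8733) - (0.8182)^2] / 1.8739358 = 0.7232876 / 1.8739358 = 0.386
So phi_hat = [0.3150, 0.3860].
Therefore phi_hat_1 = 0.3150.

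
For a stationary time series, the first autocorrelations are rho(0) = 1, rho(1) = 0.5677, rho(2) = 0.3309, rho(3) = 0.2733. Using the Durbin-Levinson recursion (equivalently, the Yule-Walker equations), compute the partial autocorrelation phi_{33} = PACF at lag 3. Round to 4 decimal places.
\phi_{33} = 0.1190

The PACF at lag k is phi_{kk}, the last component of the solution
to the Yule-Walker system G_k phi = r_k where
  (G_k)_{ij} = rho(|i - j|), (r_k)_i = rho(i), i,j = 1..k.
Equivalently, Durbin-Levinson gives phi_{kk} iteratively:
  phi_{11} = rho(1)
  phi_{kk} = [rho(k) - sum_{j=1..k-1} phi_{k-1,j} rho(k-j)]
            / [1 - sum_{j=1..k-1} phi_{k-1,j} rho(j)],
  phi_{k,j} = phi_{k-1,j} - phi_{kk} phi_{k-1,k-j},  j = 1..k-1.
Step k = 1:
  phi_11 = rho(1) = 0.5677.
Step k = 2:
  phi_22 = [rho(2) - phi_11 rho(1)] / [1 - phi_11 rho(1)] = [0.3309 - (0.5677)(0.5677)] / [1 - (0.5677)(0.5677)]
         = 0.00861671 / 0.67771671 = 0.012714.
  Update: phi_21 = phi_11 - phi_22 phi_11 = 0.5677 - (0.012714)(0.5677) = 0.560482.
Step k = 3:
  phi_33 = [rho(3) - phi_21 rho(2) - phi_22 rho(1)] / [1 - phi_21 rho(1) - phi_22 rho(2)]
    numerator   = 0.2733 - (0.560482)(0.3309) - (0.012714)(0.5677) = 0.08061856
    denominator = 1 - (0.560482)(0.5677) - (0.012714)(0.3309) = 0.67760715
  phi_33 = 0.08061856 / 0.67760715 = 0.119.
Therefore phi_{33} = 0.1190.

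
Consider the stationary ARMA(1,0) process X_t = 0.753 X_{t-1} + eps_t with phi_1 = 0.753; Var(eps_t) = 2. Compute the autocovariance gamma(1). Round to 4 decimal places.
\gamma(1) = 3.4781

Multiply the model equation by X_{t-k} and take expectations. With theta_0 = psi_0 = 1 and psi_j the MA(infinity) weights, this gives
  gamma(k) - sum_i phi_i gamma(k-i) = c_k,
  c_k = sigma^2 * sum_{j=k..q} theta_j psi_{j-k}   (c_k = 0 for k > q),
using gamma(-m) = gamma(m).
Pure AR (q = 0): c_0 = sigma^2 = 2, c_k = 0 for k >= 1.
Equations for k = 0 and k = 1 (AR order 1):
  gamma(0) = phi_1 gamma(1) + c_0
  gamma(1) = phi_1 gamma(0) + c_1
Substituting the second into the first: gamma(0) (1 - phi_1^2) = c_0 + phi_1 c_1, so
  gamma(0) = c_0 / (1 - phi_1^2) = 2 / (1 - (0.753)^2) = 2 / 0.432991 = 4.619034.
  gamma(1) = phi_1 gamma(0) = (0.753)(4.619034) = 3.478132.
Therefore gamma(1) = 3.4781 (to 4 decimal places).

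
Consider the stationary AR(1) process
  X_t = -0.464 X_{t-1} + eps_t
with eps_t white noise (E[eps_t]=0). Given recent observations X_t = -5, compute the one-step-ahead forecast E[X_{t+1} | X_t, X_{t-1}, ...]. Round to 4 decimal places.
E[X_{t+1} \mid \mathcal F_t] = 2.3200

For an AR(p) model X_t = c + sum_i phi_i X_{t-i} + eps_t, the
one-step-ahead conditional mean is
  E[X_{t+1} | X_t, ...] = c + sum_i phi_i X_{t+1-i}.
Substitute known values:
  E[X_{t+1} | ...] = (-0.464) * (-5)
                   = 2.3200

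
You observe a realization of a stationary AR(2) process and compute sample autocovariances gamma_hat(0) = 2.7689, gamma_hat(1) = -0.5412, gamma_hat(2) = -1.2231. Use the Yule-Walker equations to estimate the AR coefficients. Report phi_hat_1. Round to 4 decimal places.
\hat\phi_{1} = -0.2930

The Yule-Walker equations for an AR(p) process read, in matrix form,
  Gamma_p phi = r_p,   with   (Gamma_p)_{ij} = gamma(|i - j|),
                       (r_p)_i = gamma(i),   i,j = 1..p.
Substitute the sample gammas (Toeplitz matrix and right-hand side of size 2):
  Gamma_p = [[2.7689, -0.5412], [-0.5412, 2.7689]]
  r_p     = [-0.5412, -1.2231]
Written out:
  2.7689 phi_1 - 0.5412 phi_2 = -0.5412
  -0.5412 phi_1 + 2.7689 phi_2 = -1.2231
Solve by Cramer's rule:
  det = gamma(0)^2 - gamma(1)^2 = (2.7689)^2 - (-0.5412)^2 = 7.66680721 - 0.29289744 = 7.37390977
  phi_hat_1 = [gamma(1) gamma(0) - gamma(1) gamma(2)] / det = [(-0.5412)(2.7689) - (-0.5412)(-1.2231)] / 7.37390977 = -2.1604704 / 7.37390977 = -0.293
  phi_hat_2 = [gamma(0) gamma(2) - gamma(1)^2] / det = [(2.7689)(-1.2231) - (-0.5412)^2] / 7.37390977 = -3.67953903 / 7.37390977 = -0.499
So phi_hat = [-0.2930, -0.4990].
Therefore phi_hat_1 = -0.2930.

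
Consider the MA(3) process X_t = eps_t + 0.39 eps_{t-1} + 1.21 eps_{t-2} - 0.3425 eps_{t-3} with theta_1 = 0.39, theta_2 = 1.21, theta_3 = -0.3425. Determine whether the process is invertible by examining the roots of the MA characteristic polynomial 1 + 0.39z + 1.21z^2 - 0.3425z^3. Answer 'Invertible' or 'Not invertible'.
\text{Not invertible}

The MA(q) characteristic polynomial is P(z) = 1 + 0.39z + 1.21z^2 - 0.3425z^3.
Invertibility requires all roots to lie outside the unit circle, i.e. |z| > 1 for every root.
Degree 3: look for a simple real root z0 first, then factor out (1 - z/z0) and solve the remaining quadratic.
Testing z0 = 4: P(4) = 1 + (0.39)(4) + (1.21)(4)^2 + (-0.3425)(4)^3
  = 1 + (1.56) + (19.36) + (-21.92) = 0.  So z_0 = 4 is a root, |z_0| = 4.
Divide out the factor (1 - 0.25 z) = (1 - z/z0) (since 1/z0 = 0.25):
  P(z) = (1 - 0.25 z)(1 + (0.64) z + (1.37) z^2)
  [check: z-coef 0.64 - (0.25) = 0.39; z^2-coef 1.37 - (0.25)(0.64) = 1.21; z^3-coef -(0.25)(1.37) = -0.3425.]
Remaining roots from the quadratic factor 1 + (0.64) z + (1.37) z^2:
  Set 1 + (0.64) z + (1.37) z^2 = 0, i.e. a z^2 + b z + c = 0 with a = 1.37, b = 0.64, c = 1.
  Discriminant D = b^2 - 4ac = (0.64)^2 - 4*(1.37)*1 = 0.4096 - (5.48) = -5.0704.
  D < 0, so the roots are the complex-conjugate pair z = (-b +/- i sqrt(-D)) / (2a) = -0.2336 +/- 0.8218i.
  For a conjugate pair |z|^2 = z * conj(z) = (product of roots) = c/a = 1/(1.37) = 0.729927, so |z| = sqrt(0.729927) = 0.8544 for both roots.
Moduli of all roots: 4.0000, 0.8544, 0.8544.
All moduli strictly greater than 1? No.
Verdict: Not invertible.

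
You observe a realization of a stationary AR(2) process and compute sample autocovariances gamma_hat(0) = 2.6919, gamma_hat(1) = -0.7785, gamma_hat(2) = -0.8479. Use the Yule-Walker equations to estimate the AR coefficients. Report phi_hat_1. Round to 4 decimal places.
\hat\phi_{1} = -0.4150

The Yule-Walker equations for an AR(p) process read, in matrix form,
  Gamma_p phi = r_p,   with   (Gamma_p)_{ij} = gamma(|i - j|),
                       (r_p)_i = gamma(i),   i,j = 1..p.
Substitute the sample gammas (Toeplitz matrix and right-hand side of size 2):
  Gamma_p = [[2.6919, -0.7785], [-0.7785, 2.6919]]
  r_p     = [-0.7785, -0.8479]
Written out:
  2.6919 phi_1 - 0.7785 phi_2 = -0.7785
  -0.7785 phi_1 + 2.6919 phi_2 = -0.8479
Solve by Cramer's rule:
  det = gamma(0)^2 - gamma(1)^2 = (2.6919)^2 - (-0.7785)^2 = 7.24632561 - 0.60606225 = 6.64026336
  phi_hat_1 = [gamma(1) gamma(0) - gamma(1) gamma(2)] / det = [(-0.7785)(2.6919) - (-0.7785)(-0.8479)] / 6.64026336 = -2.7557343 / 6.64026336 = -0.415
  phi_hat_2 = [gamma(0) gamma(2) - gamma(1)^2] / det = [(2.6919)(-0.8479) - (-0.7785)^2] / 6.64026336 = -2.88852426 / 6.64026336 = -0.435
So phi_hat = [-0.4150, -0.4350].
Therefore phi_hat_1 = -0.4150.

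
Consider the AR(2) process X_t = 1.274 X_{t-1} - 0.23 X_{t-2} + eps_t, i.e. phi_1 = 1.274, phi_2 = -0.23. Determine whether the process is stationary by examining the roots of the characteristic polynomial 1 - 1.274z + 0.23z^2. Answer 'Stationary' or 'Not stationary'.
\text{Not stationary}

The AR(p) characteristic polynomial is P(z) = 1 - 1.274z + 0.23z^2.
Stationarity requires all roots to lie outside the unit circle, i.e. |z| > 1 for every root.
Set 1 + (-1.274) z + (0.23) z^2 = 0, i.e. a z^2 + b z + c = 0 with a = 0.23, b = -1.274, c = 1.
Discriminant D = b^2 - 4ac = (-1.274)^2 - 4*(0.23)*1 = 1.623076 - (0.92) = 0.703076.
D >= 0, so the roots are real: z = (-b +/- sqrt(D)) / (2a) = (1.274 +/- 0.838496) / (0.46).
  z_1 = (1.274 + 0.838496) / (0.46) = 4.5924,   |z_1| = 4.5924.
  z_2 = (1.274 - 0.838496) / (0.46) = 0.9467,   |z_2| = 0.9467.
Moduli of all roots: 4.5924, 0.9467.
All moduli strictly greater than 1? No.
Verdict: Not stationary.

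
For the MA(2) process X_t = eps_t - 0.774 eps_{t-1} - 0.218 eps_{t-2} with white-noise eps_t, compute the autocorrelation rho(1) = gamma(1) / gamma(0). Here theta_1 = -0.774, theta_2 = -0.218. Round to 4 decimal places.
\rho(1) = -0.3676

For an MA(q) process with theta_0 = 1, the autocovariance is
  gamma(k) = sigma^2 * sum_{i=0..q-k} theta_i * theta_{i+k},
and rho(k) = gamma(k) / gamma(0). Sigma^2 cancels.
  numerator   = (1)*(-0.774) + (-0.774)*(-0.218) = -0.605268.
  denominator = (1)^2 + (-0.774)^2 + (-0.218)^2 = 1.6466.
  rho(1) = -0.605268 / 1.6466 = -0.3676.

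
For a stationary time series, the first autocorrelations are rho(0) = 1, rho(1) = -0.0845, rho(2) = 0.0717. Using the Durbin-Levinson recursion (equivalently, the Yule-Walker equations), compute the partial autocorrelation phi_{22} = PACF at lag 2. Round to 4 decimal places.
\phi_{22} = 0.0650

The PACF at lag k is phi_{kk}, the last component of the solution
to the Yule-Walker system G_k phi = r_k where
  (G_k)_{ij} = rho(|i - j|), (r_k)_i = rho(i), i,j = 1..k.
Equivalently, Durbin-Levinson gives phi_{kk} iteratively:
  phi_{11} = rho(1)
  phi_{kk} = [rho(k) - sum_{j=1..k-1} phi_{k-1,j} rho(k-j)]
            / [1 - sum_{j=1..k-1} phi_{k-1,j} rho(j)],
  phi_{k,j} = phi_{k-1,j} - phi_{kk} phi_{k-1,k-j},  j = 1..k-1.
Step k = 1:
  phi_11 = rho(1) = -0.0845.
Step k = 2:
  phi_22 = [rho(2) - phi_11 rho(1)] / [1 - phi_11 rho(1)] = [0.0717 - (-0.0845)(-0.0845)] / [1 - (-0.0845)(-0.0845)]
         = 0.06455975 / 0.99285975 = 0.065.
Therefore phi_{22} = 0.0650.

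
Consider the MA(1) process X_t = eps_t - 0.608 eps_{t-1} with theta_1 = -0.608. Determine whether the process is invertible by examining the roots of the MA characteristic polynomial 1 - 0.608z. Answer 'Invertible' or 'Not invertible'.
\text{Invertible}

The MA(q) characteristic polynomial is P(z) = 1 - 0.608z.
Invertibility requires all roots to lie outside the unit circle, i.e. |z| > 1 for every root.
This is linear in z: 1 + (-0.608) z = 0  =>  z = -1/(-0.608) = 1.644737,  |z| = 1.644737.
Moduli of all roots: 1.6447.
All moduli strictly greater than 1? Yes.
Verdict: Invertible.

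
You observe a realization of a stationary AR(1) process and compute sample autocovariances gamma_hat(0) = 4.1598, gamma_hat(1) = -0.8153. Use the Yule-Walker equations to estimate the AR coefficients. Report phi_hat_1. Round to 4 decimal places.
\hat\phi_{1} = -0.1960

The Yule-Walker equations for an AR(p) process read, in matrix form,
  Gamma_p phi = r_p,   with   (Gamma_p)_{ij} = gamma(|i - j|),
                       (r_p)_i = gamma(i),   i,j = 1..p.
Substitute the sample gammas (Toeplitz matrix and right-hand side of size 1):
  Gamma_p = [[4.1598]]
  r_p     = [-0.8153]
With p = 1 this is the single equation gamma(0) phi_1 = gamma(1):
  phi_hat_1 = gamma(1) / gamma(0) = -0.8153 / 4.1598 = -0.1960.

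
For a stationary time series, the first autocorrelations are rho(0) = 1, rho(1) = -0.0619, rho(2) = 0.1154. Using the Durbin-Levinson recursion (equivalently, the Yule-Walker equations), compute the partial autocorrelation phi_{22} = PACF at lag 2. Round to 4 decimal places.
\phi_{22} = 0.1120

The PACF at lag k is phi_{kk}, the last component of the solution
to the Yule-Walker system G_k phi = r_k where
  (G_k)_{ij} = rho(|i - j|), (r_k)_i = rho(i), i,j = 1..k.
Equivalently, Durbin-Levinson gives phi_{kk} iteratively:
  phi_{11} = rho(1)
  phi_{kk} = [rho(k) - sum_{j=1..k-1} phi_{k-1,j} rho(k-j)]
            / [1 - sum_{j=1..k-1} phi_{k-1,j} rho(j)],
  phi_{k,j} = phi_{k-1,j} - phi_{kk} phi_{k-1,k-j},  j = 1..k-1.
Step k = 1:
  phi_11 = rho(1) = -0.0619.
Step k = 2:
  phi_22 = [rho(2) - phi_11 rho(1)] / [1 - phi_11 rho(1)] = [0.1154 - (-0.0619)(-0.0619)] / [1 - (-0.0619)(-0.0619)]
         = 0.11156839 / 0.99616839 = 0.112.
Therefore phi_{22} = 0.1120.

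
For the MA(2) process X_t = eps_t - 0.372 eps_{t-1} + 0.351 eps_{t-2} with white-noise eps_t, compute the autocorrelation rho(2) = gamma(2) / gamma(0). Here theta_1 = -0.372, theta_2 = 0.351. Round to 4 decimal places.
\rho(2) = 0.2782

For an MA(q) process with theta_0 = 1, the autocovariance is
  gamma(k) = sigma^2 * sum_{i=0..q-k} theta_i * theta_{i+k},
and rho(k) = gamma(k) / gamma(0). Sigma^2 cancels.
  numerator   = (1)*(0.351) = 0.351.
  denominator = (1)^2 + (-0.372)^2 + (0.351)^2 = 1.261585.
  rho(2) = 0.351 / 1.261585 = 0.2782.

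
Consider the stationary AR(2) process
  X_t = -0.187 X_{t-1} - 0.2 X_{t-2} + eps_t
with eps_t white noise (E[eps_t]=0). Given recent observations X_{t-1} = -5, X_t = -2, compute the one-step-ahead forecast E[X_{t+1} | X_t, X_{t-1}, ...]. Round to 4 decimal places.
E[X_{t+1} \mid \mathcal F_t] = 1.3740

For an AR(p) model X_t = c + sum_i phi_i X_{t-i} + eps_t, the
one-step-ahead conditional mean is
  E[X_{t+1} | X_t, ...] = c + sum_i phi_i X_{t+1-i}.
Substitute known values:
  E[X_{t+1} | ...] = (-0.187) * (-2) + (-0.2) * (-5)
                   = 1.3740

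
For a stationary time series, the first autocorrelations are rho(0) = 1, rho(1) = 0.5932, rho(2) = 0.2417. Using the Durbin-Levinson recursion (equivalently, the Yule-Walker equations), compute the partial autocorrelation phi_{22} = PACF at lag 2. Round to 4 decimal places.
\phi_{22} = -0.1700

The PACF at lag k is phi_{kk}, the last component of the solution
to the Yule-Walker system G_k phi = r_k where
  (G_k)_{ij} = rho(|i - j|), (r_k)_i = rho(i), i,j = 1..k.
Equivalently, Durbin-Levinson gives phi_{kk} iteratively:
  phi_{11} = rho(1)
  phi_{kk} = [rho(k) - sum_{j=1..k-1} phi_{k-1,j} rho(k-j)]
            / [1 - sum_{j=1..k-1} phi_{k-1,j} rho(j)],
  phi_{k,j} = phi_{k-1,j} - phi_{kk} phi_{k-1,k-j},  j = 1..k-1.
Step k = 1:
  phi_11 = rho(1) = 0.5932.
Step k = 2:
  phi_22 = [rho(2) - phi_11 rho(1)] / [1 - phi_11 rho(1)] = [0.2417 - (0.5932)(0.5932)] / [1 - (0.5932)(0.5932)]
         = -0.11018624 / 0.64811376 = -0.17.
Therefore phi_{22} = -0.1700.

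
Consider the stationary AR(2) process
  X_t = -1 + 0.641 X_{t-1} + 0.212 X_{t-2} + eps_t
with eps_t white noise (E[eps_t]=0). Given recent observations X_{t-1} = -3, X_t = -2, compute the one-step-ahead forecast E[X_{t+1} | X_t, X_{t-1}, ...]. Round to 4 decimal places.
E[X_{t+1} \mid \mathcal F_t] = -2.9180

For an AR(p) model X_t = c + sum_i phi_i X_{t-i} + eps_t, the
one-step-ahead conditional mean is
  E[X_{t+1} | X_t, ...] = c + sum_i phi_i X_{t+1-i}.
Substitute known values:
  E[X_{t+1} | ...] = -1 + (0.641) * (-2) + (0.212) * (-3)
                   = -2.9180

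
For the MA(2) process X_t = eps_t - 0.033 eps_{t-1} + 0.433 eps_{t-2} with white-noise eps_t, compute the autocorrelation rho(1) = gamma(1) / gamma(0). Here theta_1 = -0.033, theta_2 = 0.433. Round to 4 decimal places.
\rho(1) = -0.0398

For an MA(q) process with theta_0 = 1, the autocovariance is
  gamma(k) = sigma^2 * sum_{i=0..q-k} theta_i * theta_{i+k},
and rho(k) = gamma(k) / gamma(0). Sigma^2 cancels.
  numerator   = (1)*(-0.033) + (-0.033)*(0.433) = -0.047289.
  denominator = (1)^2 + (-0.033)^2 + (0.433)^2 = 1.188578.
  rho(1) = -0.047289 / 1.188578 = -0.0398.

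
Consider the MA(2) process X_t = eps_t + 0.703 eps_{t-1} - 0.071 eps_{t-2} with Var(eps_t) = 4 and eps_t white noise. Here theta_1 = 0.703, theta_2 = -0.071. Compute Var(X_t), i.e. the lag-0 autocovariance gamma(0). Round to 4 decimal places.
\gamma(0) = 5.9970

For an MA(q) process X_t = eps_t + sum_i theta_i eps_{t-i} with
Var(eps_t) = sigma^2, the variance is
  gamma(0) = sigma^2 * (1 + sum_i theta_i^2).
  sum_i theta_i^2 = (0.703)^2 + (-0.071)^2 = 0.494209 + 0.005041 = 0.49925.
  gamma(0) = 4 * (1 + 0.49925) = 4 * 1.49925 = 5.997, which rounds to 5.9970.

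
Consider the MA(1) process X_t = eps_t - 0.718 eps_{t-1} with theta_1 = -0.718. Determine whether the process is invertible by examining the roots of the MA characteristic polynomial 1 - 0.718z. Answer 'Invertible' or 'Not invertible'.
\text{Invertible}

The MA(q) characteristic polynomial is P(z) = 1 - 0.718z.
Invertibility requires all roots to lie outside the unit circle, i.e. |z| > 1 for every root.
This is linear in z: 1 + (-0.718) z = 0  =>  z = -1/(-0.718) = 1.392758,  |z| = 1.392758.
Moduli of all roots: 1.3928.
All moduli strictly greater than 1? Yes.
Verdict: Invertible.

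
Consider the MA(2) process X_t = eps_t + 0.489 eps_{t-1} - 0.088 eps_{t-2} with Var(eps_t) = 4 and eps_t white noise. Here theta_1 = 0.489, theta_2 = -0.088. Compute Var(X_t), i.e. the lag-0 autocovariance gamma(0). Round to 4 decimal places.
\gamma(0) = 4.9875

For an MA(q) process X_t = eps_t + sum_i theta_i eps_{t-i} with
Var(eps_t) = sigma^2, the variance is
  gamma(0) = sigma^2 * (1 + sum_i theta_i^2).
  sum_i theta_i^2 = (0.489)^2 + (-0.088)^2 = 0.239121 + 0.007744 = 0.246865.
  gamma(0) = 4 * (1 + 0.246865) = 4 * 1.246865 = 4.98746, which rounds to 4.9875.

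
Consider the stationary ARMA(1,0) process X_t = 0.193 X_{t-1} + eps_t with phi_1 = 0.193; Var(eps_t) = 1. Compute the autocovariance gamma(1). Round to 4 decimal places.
\gamma(1) = 0.2005

Multiply the model equation by X_{t-k} and take expectations. With theta_0 = psi_0 = 1 and psi_j the MA(infinity) weights, this gives
  gamma(k) - sum_i phi_i gamma(k-i) = c_k,
  c_k = sigma^2 * sum_{j=k..q} theta_j psi_{j-k}   (c_k = 0 for k > q),
using gamma(-m) = gamma(m).
Pure AR (q = 0): c_0 = sigma^2 = 1, c_k = 0 for k >= 1.
Equations for k = 0 and k = 1 (AR order 1):
  gamma(0) = phi_1 gamma(1) + c_0
  gamma(1) = phi_1 gamma(0) + c_1
Substituting the second into the first: gamma(0) (1 - phi_1^2) = c_0 + phi_1 c_1, so
  gamma(0) = c_0 / (1 - phi_1^2) = 1 / (1 - (0.193)^2) = 1 / 0.962751 = 1.03869.
  gamma(1) = phi_1 gamma(0) = (0.193)(1.03869) = 0.200467.
Therefore gamma(1) = 0.2005 (to 4 decimal places).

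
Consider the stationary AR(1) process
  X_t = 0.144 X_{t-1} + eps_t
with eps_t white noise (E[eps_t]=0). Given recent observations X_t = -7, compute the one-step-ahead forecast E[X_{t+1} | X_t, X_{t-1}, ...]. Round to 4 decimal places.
E[X_{t+1} \mid \mathcal F_t] = -1.0080

For an AR(p) model X_t = c + sum_i phi_i X_{t-i} + eps_t, the
one-step-ahead conditional mean is
  E[X_{t+1} | X_t, ...] = c + sum_i phi_i X_{t+1-i}.
Substitute known values:
  E[X_{t+1} | ...] = (0.144) * (-7)
                   = -1.0080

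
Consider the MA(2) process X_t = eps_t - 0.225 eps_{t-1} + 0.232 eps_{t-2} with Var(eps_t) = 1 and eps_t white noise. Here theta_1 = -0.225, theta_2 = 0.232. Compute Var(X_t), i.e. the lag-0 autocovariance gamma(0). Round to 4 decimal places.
\gamma(0) = 1.1044

For an MA(q) process X_t = eps_t + sum_i theta_i eps_{t-i} with
Var(eps_t) = sigma^2, the variance is
  gamma(0) = sigma^2 * (1 + sum_i theta_i^2).
  sum_i theta_i^2 = (-0.225)^2 + (0.232)^2 = 0.050625 + 0.053824 = 0.104449.
  gamma(0) = 1 * (1 + 0.104449) = 1 * 1.104449 = 1.104449, which rounds to 1.1044.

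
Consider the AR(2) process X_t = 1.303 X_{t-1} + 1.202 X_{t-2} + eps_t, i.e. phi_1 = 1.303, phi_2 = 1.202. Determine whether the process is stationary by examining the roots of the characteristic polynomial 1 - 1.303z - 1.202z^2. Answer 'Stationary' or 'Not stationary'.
\text{Not stationary}

The AR(p) characteristic polynomial is P(z) = 1 - 1.303z - 1.202z^2.
Stationarity requires all roots to lie outside the unit circle, i.e. |z| > 1 for every root.
Set 1 + (-1.303) z + (-1.202) z^2 = 0, i.e. a z^2 + b z + c = 0 with a = -1.202, b = -1.303, c = 1.
Discriminant D = b^2 - 4ac = (-1.303)^2 - 4*(-1.202)*1 = 1.697809 - (-4.808) = 6.505809.
D >= 0, so the roots are real: z = (-b +/- sqrt(D)) / (2a) = (1.303 +/- 2.550649) / (-2.404).
  z_1 = (1.303 + 2.550649) / (-2.404) = -1.603,   |z_1| = 1.603.
  z_2 = (1.303 - 2.550649) / (-2.404) = 0.519,   |z_2| = 0.519.
Moduli of all roots: 1.6030, 0.5190.
All moduli strictly greater than 1? No.
Verdict: Not stationary.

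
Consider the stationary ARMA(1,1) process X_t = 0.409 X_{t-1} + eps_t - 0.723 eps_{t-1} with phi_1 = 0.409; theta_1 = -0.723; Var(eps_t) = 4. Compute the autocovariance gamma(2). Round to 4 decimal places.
\gamma(2) = -0.4345

Multiply the model equation by X_{t-k} and take expectations. With theta_0 = psi_0 = 1 and psi_j the MA(infinity) weights, this gives
  gamma(k) - sum_i phi_i gamma(k-i) = c_k,
  c_k = sigma^2 * sum_{j=k..q} theta_j psi_{j-k}   (c_k = 0 for k > q),
using gamma(-m) = gamma(m).
psi-weights needed (psi_j = theta_j + sum_i phi_i psi_{j-i}):
  psi_1 = theta_1 + phi_1 = -0.723 + (0.409) = -0.314
Right-hand sides:
  c_0 = sigma^2 (1 + theta_1 psi_1) = 4 * (1 + (-0.723)(-0.314)) = 4 * 1.227022 = 4.908088
  c_1 = sigma^2 theta_1 = 4 * (-0.723) = -2.892
  c_2 = 0
Equations for k = 0 and k = 1 (AR order 1):
  gamma(0) = phi_1 gamma(1) + c_0
  gamma(1) = phi_1 gamma(0) + c_1
Substituting the second into the first: gamma(0) (1 - phi_1^2) = c_0 + phi_1 c_1, so
  gamma(0) = (c_0 + phi_1 c_1) / (1 - phi_1^2) = (4.908088 + (0.409)(-2.892)) / (1 - (0.409)^2) = 3.72526 / 0.832719 = 4.47361.
  gamma(1) = phi_1 gamma(0) + c_1 = (0.409)(4.47361) + (-2.892) = -1.062294.
For k = 2 (> q): gamma(2) = phi_1 gamma(1) = (0.409)(-1.062294) = -0.434478.
Therefore gamma(2) = -0.4345 (to 4 decimal places).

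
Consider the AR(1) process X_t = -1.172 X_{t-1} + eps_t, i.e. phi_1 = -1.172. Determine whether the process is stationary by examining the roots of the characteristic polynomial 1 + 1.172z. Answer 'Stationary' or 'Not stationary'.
\text{Not stationary}

The AR(p) characteristic polynomial is P(z) = 1 + 1.172z.
Stationarity requires all roots to lie outside the unit circle, i.e. |z| > 1 for every root.
This is linear in z: 1 + (1.172) z = 0  =>  z = -1/(1.172) = -0.853242,  |z| = 0.853242.
Moduli of all roots: 0.8532.
All moduli strictly greater than 1? No.
Verdict: Not stationary.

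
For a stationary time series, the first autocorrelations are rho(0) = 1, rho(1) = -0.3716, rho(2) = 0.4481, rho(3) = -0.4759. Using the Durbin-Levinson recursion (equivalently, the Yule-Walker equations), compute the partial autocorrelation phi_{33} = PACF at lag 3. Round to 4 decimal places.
\phi_{33} = -0.3140

The PACF at lag k is phi_{kk}, the last component of the solution
to the Yule-Walker system G_k phi = r_k where
  (G_k)_{ij} = rho(|i - j|), (r_k)_i = rho(i), i,j = 1..k.
Equivalently, Durbin-Levinson gives phi_{kk} iteratively:
  phi_{11} = rho(1)
  phi_{kk} = [rho(k) - sum_{j=1..k-1} phi_{k-1,j} rho(k-j)]
            / [1 - sum_{j=1..k-1} phi_{k-1,j} rho(j)],
  phi_{k,j} = phi_{k-1,j} - phi_{kk} phi_{k-1,k-j},  j = 1..k-1.
Step k = 1:
  phi_11 = rho(1) = -0.3716.
Step k = 2:
  phi_22 = [rho(2) - phi_11 rho(1)] / [1 - phi_11 rho(1)] = [0.4481 - (-0.3716)(-0.3716)] / [1 - (-0.3716)(-0.3716)]
         = 0.31001344 / 0.86191344 = 0.35968.
  Update: phi_21 = phi_11 - phi_22 phi_11 = -0.3716 - (0.35968)(-0.3716) = -0.237943.
Step k = 3:
  phi_33 = [rho(3) - phi_21 rho(2) - phi_22 rho(1)] / [1 - phi_21 rho(1) - phi_22 rho(2)]
    numerator   = -0.4759 - (-0.237943)(0.4481) - (0.35968)(-0.3716) = -0.23562059
    denominator = 1 - (-0.237943)(-0.3716) - (0.35968)(0.4481) = 0.75040766
  phi_33 = -0.23562059 / 0.75040766 = -0.314.
Therefore phi_{33} = -0.3140.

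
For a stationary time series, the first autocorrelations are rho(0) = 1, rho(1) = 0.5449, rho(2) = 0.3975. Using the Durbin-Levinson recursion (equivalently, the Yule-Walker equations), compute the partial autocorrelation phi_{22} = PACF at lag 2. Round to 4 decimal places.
\phi_{22} = 0.1431

The PACF at lag k is phi_{kk}, the last component of the solution
to the Yule-Walker system G_k phi = r_k where
  (G_k)_{ij} = rho(|i - j|), (r_k)_i = rho(i), i,j = 1..k.
Equivalently, Durbin-Levinson gives phi_{kk} iteratively:
  phi_{11} = rho(1)
  phi_{kk} = [rho(k) - sum_{j=1..k-1} phi_{k-1,j} rho(k-j)]
            / [1 - sum_{j=1..k-1} phi_{k-1,j} rho(j)],
  phi_{k,j} = phi_{k-1,j} - phi_{kk} phi_{k-1,k-j},  j = 1..k-1.
Step k = 1:
  phi_11 = rho(1) = 0.5449.
Step k = 2:
  phi_22 = [rho(2) - phi_11 rho(1)] / [1 - phi_11 rho(1)] = [0.3975 - (0.5449)(0.5449)] / [1 - (0.5449)(0.5449)]
         = 0.10058399 / 0.70308399 = 0.1431.
Therefore phi_{22} = 0.1431.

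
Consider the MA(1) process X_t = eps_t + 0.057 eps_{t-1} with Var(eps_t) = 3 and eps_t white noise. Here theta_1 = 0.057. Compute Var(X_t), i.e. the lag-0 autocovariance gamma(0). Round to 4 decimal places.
\gamma(0) = 3.0097

For an MA(q) process X_t = eps_t + sum_i theta_i eps_{t-i} with
Var(eps_t) = sigma^2, the variance is
  gamma(0) = sigma^2 * (1 + sum_i theta_i^2).
  sum_i theta_i^2 = (0.057)^2 = 0.003249.
  gamma(0) = 3 * (1 + 0.003249) = 3 * 1.003249 = 3.009747, which rounds to 3.0097.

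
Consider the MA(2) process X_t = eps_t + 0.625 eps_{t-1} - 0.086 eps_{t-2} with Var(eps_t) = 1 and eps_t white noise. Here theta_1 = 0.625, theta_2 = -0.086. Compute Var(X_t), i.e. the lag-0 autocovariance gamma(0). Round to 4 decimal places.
\gamma(0) = 1.3980

For an MA(q) process X_t = eps_t + sum_i theta_i eps_{t-i} with
Var(eps_t) = sigma^2, the variance is
  gamma(0) = sigma^2 * (1 + sum_i theta_i^2).
  sum_i theta_i^2 = (0.625)^2 + (-0.086)^2 = 0.390625 + 0.007396 = 0.398021.
  gamma(0) = 1 * (1 + 0.398021) = 1 * 1.398021 = 1.398021, which rounds to 1.3980.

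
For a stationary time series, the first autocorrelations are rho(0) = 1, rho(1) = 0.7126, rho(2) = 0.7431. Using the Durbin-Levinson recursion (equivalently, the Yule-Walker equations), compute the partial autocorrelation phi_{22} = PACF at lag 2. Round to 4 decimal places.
\phi_{22} = 0.4781

The PACF at lag k is phi_{kk}, the last component of the solution
to the Yule-Walker system G_k phi = r_k where
  (G_k)_{ij} = rho(|i - j|), (r_k)_i = rho(i), i,j = 1..k.
Equivalently, Durbin-Levinson gives phi_{kk} iteratively:
  phi_{11} = rho(1)
  phi_{kk} = [rho(k) - sum_{j=1..k-1} phi_{k-1,j} rho(k-j)]
            / [1 - sum_{j=1..k-1} phi_{k-1,j} rho(j)],
  phi_{k,j} = phi_{k-1,j} - phi_{kk} phi_{k-1,k-j},  j = 1..k-1.
Step k = 1:
  phi_11 = rho(1) = 0.7126.
Step k = 2:
  phi_22 = [rho(2) - phi_11 rho(1)] / [1 - phi_11 rho(1)] = [0.7431 - (0.7126)(0.7126)] / [1 - (0.7126)(0.7126)]
         = 0.23530124 / 0.49220124 = 0.4781.
Therefore phi_{22} = 0.4781.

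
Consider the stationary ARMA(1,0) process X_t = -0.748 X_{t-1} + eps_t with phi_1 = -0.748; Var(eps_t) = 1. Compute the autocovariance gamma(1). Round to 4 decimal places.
\gamma(1) = -1.6981

Multiply the model equation by X_{t-k} and take expectations. With theta_0 = psi_0 = 1 and psi_j the MA(infinity) weights, this gives
  gamma(k) - sum_i phi_i gamma(k-i) = c_k,
  c_k = sigma^2 * sum_{j=k..q} theta_j psi_{j-k}   (c_k = 0 for k > q),
using gamma(-m) = gamma(m).
Pure AR (q = 0): c_0 = sigma^2 = 1, c_k = 0 for k >= 1.
Equations for k = 0 and k = 1 (AR order 1):
  gamma(0) = phi_1 gamma(1) + c_0
  gamma(1) = phi_1 gamma(0) + c_1
Substituting the second into the first: gamma(0) (1 - phi_1^2) = c_0 + phi_1 c_1, so
  gamma(0) = c_0 / (1 - phi_1^2) = 1 / (1 - (-0.748)^2) = 1 / 0.440496 = 2.270168.
  gamma(1) = phi_1 gamma(0) = (-0.748)(2.270168) = -1.698086.
Therefore gamma(1) = -1.6981 (to 4 decimal places).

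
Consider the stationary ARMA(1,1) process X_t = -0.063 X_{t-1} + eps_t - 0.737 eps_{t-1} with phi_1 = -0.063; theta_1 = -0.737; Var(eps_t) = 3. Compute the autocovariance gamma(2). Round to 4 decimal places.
\gamma(2) = 0.1589

Multiply the model equation by X_{t-k} and take expectations. With theta_0 = psi_0 = 1 and psi_j the MA(infinity) weights, this gives
  gamma(k) - sum_i phi_i gamma(k-i) = c_k,
  c_k = sigma^2 * sum_{j=k..q} theta_j psi_{j-k}   (c_k = 0 for k > q),
using gamma(-m) = gamma(m).
psi-weights needed (psi_j = theta_j + sum_i phi_i psi_{j-i}):
  psi_1 = theta_1 + phi_1 = -0.737 + (-0.063) = -0.8
Right-hand sides:
  c_0 = sigma^2 (1 + theta_1 psi_1) = 3 * (1 + (-0.737)(-0.8)) = 3 * 1.5896 = 4.7688
  c_1 = sigma^2 theta_1 = 3 * (-0.737) = -2.211
  c_2 = 0
Equations for k = 0 and k = 1 (AR order 1):
  gamma(0) = phi_1 gamma(1) + c_0
  gamma(1) = phi_1 gamma(0) + c_1
Substituting the second into the first: gamma(0) (1 - phi_1^2) = c_0 + phi_1 c_1, so
  gamma(0) = (c_0 + phi_1 c_1) / (1 - phi_1^2) = (4.7688 + (-0.063)(-2.211)) / (1 - (-0.063)^2) = 4.908093 / 0.996031 = 4.927651.
  gamma(1) = phi_1 gamma(0) + c_1 = (-0.063)(4.927651) + (-2.211) = -2.521442.
For k = 2 (> q): gamma(2) = phi_1 gamma(1) = (-0.063)(-2.521442) = 0.158851.
Therefore gamma(2) = 0.1589 (to 4 decimal places).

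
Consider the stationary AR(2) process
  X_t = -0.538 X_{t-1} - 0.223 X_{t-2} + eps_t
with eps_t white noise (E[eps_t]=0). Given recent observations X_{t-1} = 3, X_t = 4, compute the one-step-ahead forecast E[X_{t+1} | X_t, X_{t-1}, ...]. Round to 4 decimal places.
E[X_{t+1} \mid \mathcal F_t] = -2.8210

For an AR(p) model X_t = c + sum_i phi_i X_{t-i} + eps_t, the
one-step-ahead conditional mean is
  E[X_{t+1} | X_t, ...] = c + sum_i phi_i X_{t+1-i}.
Substitute known values:
  E[X_{t+1} | ...] = (-0.538) * (4) + (-0.223) * (3)
                   = -2.8210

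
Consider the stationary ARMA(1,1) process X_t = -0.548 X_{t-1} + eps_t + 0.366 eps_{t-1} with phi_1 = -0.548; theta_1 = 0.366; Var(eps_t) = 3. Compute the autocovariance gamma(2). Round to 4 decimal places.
\gamma(2) = 0.3419

Multiply the model equation by X_{t-k} and take expectations. With theta_0 = psi_0 = 1 and psi_j the MA(infinity) weights, this gives
  gamma(k) - sum_i phi_i gamma(k-i) = c_k,
  c_k = sigma^2 * sum_{j=k..q} theta_j psi_{j-k}   (c_k = 0 for k > q),
using gamma(-m) = gamma(m).
psi-weights needed (psi_j = theta_j + sum_i phi_i psi_{j-i}):
  psi_1 = theta_1 + phi_1 = 0.366 + (-0.548) = -0.182
Right-hand sides:
  c_0 = sigma^2 (1 + theta_1 psi_1) = 3 * (1 + (0.366)(-0.182)) = 3 * 0.933388 = 2.800164
  c_1 = sigma^2 theta_1 = 3 * (0.366) = 1.098
  c_2 = 0
Equations for k = 0 and k = 1 (AR order 1):
  gamma(0) = phi_1 gamma(1) + c_0
  gamma(1) = phi_1 gamma(0) + c_1
Substituting the second into the first: gamma(0) (1 - phi_1^2) = c_0 + phi_1 c_1, so
  gamma(0) = (c_0 + phi_1 c_1) / (1 - phi_1^2) = (2.800164 + (-0.548)(1.098)) / (1 - (-0.548)^2) = 2.19846 / 0.699696 = 3.142022.
  gamma(1) = phi_1 gamma(0) + c_1 = (-0.548)(3.142022) + (1.098) = -0.623828.
For k = 2 (> q): gamma(2) = phi_1 gamma(1) = (-0.548)(-0.623828) = 0.341858.
Therefore gamma(2) = 0.3419 (to 4 decimal places).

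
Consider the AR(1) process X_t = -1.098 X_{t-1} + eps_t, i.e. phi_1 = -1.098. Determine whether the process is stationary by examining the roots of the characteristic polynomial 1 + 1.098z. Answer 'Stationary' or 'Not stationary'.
\text{Not stationary}

The AR(p) characteristic polynomial is P(z) = 1 + 1.098z.
Stationarity requires all roots to lie outside the unit circle, i.e. |z| > 1 for every root.
This is linear in z: 1 + (1.098) z = 0  =>  z = -1/(1.098) = -0.910747,  |z| = 0.910747.
Moduli of all roots: 0.9107.
All moduli strictly greater than 1? No.
Verdict: Not stationary.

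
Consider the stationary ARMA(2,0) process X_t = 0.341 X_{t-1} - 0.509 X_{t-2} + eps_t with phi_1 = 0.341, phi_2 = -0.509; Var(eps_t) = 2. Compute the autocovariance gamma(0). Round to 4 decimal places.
\gamma(0) = 2.8446

Multiply the model equation by X_{t-k} and take expectations. With theta_0 = psi_0 = 1 and psi_j the MA(infinity) weights, this gives
  gamma(k) - sum_i phi_i gamma(k-i) = c_k,
  c_k = sigma^2 * sum_{j=k..q} theta_j psi_{j-k}   (c_k = 0 for k > q),
using gamma(-m) = gamma(m).
Pure AR (q = 0): c_0 = sigma^2 = 2, c_k = 0 for k >= 1.
Equations for k = 0, 1, 2 (AR order 2, c_2 = 0):
  (E0) gamma(0) = phi_1 gamma(1) + phi_2 gamma(2) + c_0
  (E1) gamma(1) = phi_1 gamma(0) + phi_2 gamma(1) + c_1
  (E2) gamma(2) = phi_1 gamma(1) + phi_2 gamma(0)
From (E1): gamma(1) = A gamma(0) + B with
  A = phi_1 / (1 - phi_2) = 0.341 / 1.509 = 0.225977,   B = c_1 / (1 - phi_2) = 0 / 1.509 = 0.
Insert (E2) into (E0): gamma(0) (1 - phi_2^2) = phi_1 (1 + phi_2) gamma(1) + c_0.
  phi_1 (1 + phi_2) = (0.341)(0.491) = 0.167431,   1 - phi_2^2 = 0.740919.
Replace gamma(1) by A gamma(0) + B and collect gamma(0):
  gamma(0) [0.740919 - (0.167431)(0.225977)] = c_0 = 2
  gamma(0) * 0.703083 = 2
  gamma(0) = 2 / 0.703083 = 2.844613.
Therefore gamma(0) = 2.8446 (to 4 decimal places).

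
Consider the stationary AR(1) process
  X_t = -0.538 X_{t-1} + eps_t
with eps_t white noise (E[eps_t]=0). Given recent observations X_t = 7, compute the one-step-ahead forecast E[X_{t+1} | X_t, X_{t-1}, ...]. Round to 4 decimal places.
E[X_{t+1} \mid \mathcal F_t] = -3.7660

For an AR(p) model X_t = c + sum_i phi_i X_{t-i} + eps_t, the
one-step-ahead conditional mean is
  E[X_{t+1} | X_t, ...] = c + sum_i phi_i X_{t+1-i}.
Substitute known values:
  E[X_{t+1} | ...] = (-0.538) * (7)
                   = -3.7660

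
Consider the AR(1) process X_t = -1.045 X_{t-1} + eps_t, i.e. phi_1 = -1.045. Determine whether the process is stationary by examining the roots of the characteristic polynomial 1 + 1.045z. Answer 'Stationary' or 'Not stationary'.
\text{Not stationary}

The AR(p) characteristic polynomial is P(z) = 1 + 1.045z.
Stationarity requires all roots to lie outside the unit circle, i.e. |z| > 1 for every root.
This is linear in z: 1 + (1.045) z = 0  =>  z = -1/(1.045) = -0.956938,  |z| = 0.956938.
Moduli of all roots: 0.9569.
All moduli strictly greater than 1? No.
Verdict: Not stationary.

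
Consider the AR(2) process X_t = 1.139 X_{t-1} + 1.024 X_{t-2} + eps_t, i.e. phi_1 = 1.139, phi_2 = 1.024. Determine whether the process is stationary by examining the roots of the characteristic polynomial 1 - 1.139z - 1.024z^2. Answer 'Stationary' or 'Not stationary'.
\text{Not stationary}

The AR(p) characteristic polynomial is P(z) = 1 - 1.139z - 1.024z^2.
Stationarity requires all roots to lie outside the unit circle, i.e. |z| > 1 for every root.
Set 1 + (-1.139) z + (-1.024) z^2 = 0, i.e. a z^2 + b z + c = 0 with a = -1.024, b = -1.139, c = 1.
Discriminant D = b^2 - 4ac = (-1.139)^2 - 4*(-1.024)*1 = 1.297321 - (-4.096) = 5.393321.
D >= 0, so the roots are real: z = (-b +/- sqrt(D)) / (2a) = (1.139 +/- 2.322352) / (-2.048).
  z_1 = (1.139 + 2.322352) / (-2.048) = -1.6901,   |z_1| = 1.6901.
  z_2 = (1.139 - 2.322352) / (-2.048) = 0.5778,   |z_2| = 0.5778.
Moduli of all roots: 1.6901, 0.5778.
All moduli strictly greater than 1? No.
Verdict: Not stationary.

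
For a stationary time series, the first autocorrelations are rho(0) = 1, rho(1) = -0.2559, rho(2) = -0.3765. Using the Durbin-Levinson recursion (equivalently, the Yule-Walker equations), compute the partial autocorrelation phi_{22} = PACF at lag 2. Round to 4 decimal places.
\phi_{22} = -0.4730

The PACF at lag k is phi_{kk}, the last component of the solution
to the Yule-Walker system G_k phi = r_k where
  (G_k)_{ij} = rho(|i - j|), (r_k)_i = rho(i), i,j = 1..k.
Equivalently, Durbin-Levinson gives phi_{kk} iteratively:
  phi_{11} = rho(1)
  phi_{kk} = [rho(k) - sum_{j=1..k-1} phi_{k-1,j} rho(k-j)]
            / [1 - sum_{j=1..k-1} phi_{k-1,j} rho(j)],
  phi_{k,j} = phi_{k-1,j} - phi_{kk} phi_{k-1,k-j},  j = 1..k-1.
Step k = 1:
  phi_11 = rho(1) = -0.2559.
Step k = 2:
  phi_22 = [rho(2) - phi_11 rho(1)] / [1 - phi_11 rho(1)] = [-0.3765 - (-0.2559)(-0.2559)] / [1 - (-0.2559)(-0.2559)]
         = -0.44198481 / 0.93451519 = -0.473.
Therefore phi_{22} = -0.4730.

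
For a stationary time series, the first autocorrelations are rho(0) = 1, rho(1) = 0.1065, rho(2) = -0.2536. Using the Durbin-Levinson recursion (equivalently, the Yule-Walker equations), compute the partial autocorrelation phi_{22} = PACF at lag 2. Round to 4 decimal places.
\phi_{22} = -0.2680

The PACF at lag k is phi_{kk}, the last component of the solution
to the Yule-Walker system G_k phi = r_k where
  (G_k)_{ij} = rho(|i - j|), (r_k)_i = rho(i), i,j = 1..k.
Equivalently, Durbin-Levinson gives phi_{kk} iteratively:
  phi_{11} = rho(1)
  phi_{kk} = [rho(k) - sum_{j=1..k-1} phi_{k-1,j} rho(k-j)]
            / [1 - sum_{j=1..k-1} phi_{k-1,j} rho(j)],
  phi_{k,j} = phi_{k-1,j} - phi_{kk} phi_{k-1,k-j},  j = 1..k-1.
Step k = 1:
  phi_11 = rho(1) = 0.1065.
Step k = 2:
  phi_22 = [rho(2) - phi_11 rho(1)] / [1 - phi_11 rho(1)] = [-0.2536 - (0.1065)(0.1065)] / [1 - (0.1065)(0.1065)]
         = -0.26494225 / 0.98865775 = -0.268.
Therefore phi_{22} = -0.2680.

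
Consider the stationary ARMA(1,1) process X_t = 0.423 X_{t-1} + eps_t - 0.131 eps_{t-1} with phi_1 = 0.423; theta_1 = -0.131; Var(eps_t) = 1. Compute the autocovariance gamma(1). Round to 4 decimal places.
\gamma(1) = 0.3359

Multiply the model equation by X_{t-k} and take expectations. With theta_0 = psi_0 = 1 and psi_j the MA(infinity) weights, this gives
  gamma(k) - sum_i phi_i gamma(k-i) = c_k,
  c_k = sigma^2 * sum_{j=k..q} theta_j psi_{j-k}   (c_k = 0 for k > q),
using gamma(-m) = gamma(m).
psi-weights needed (psi_j = theta_j + sum_i phi_i psi_{j-i}):
  psi_1 = theta_1 + phi_1 = -0.131 + (0.423) = 0.292
Right-hand sides:
  c_0 = sigma^2 (1 + theta_1 psi_1) = 1 * (1 + (-0.131)(0.292)) = 1 * 0.961748 = 0.961748
  c_1 = sigma^2 theta_1 = 1 * (-0.131) = -0.131
  c_2 = 0
Equations for k = 0 and k = 1 (AR order 1):
  gamma(0) = phi_1 gamma(1) + c_0
  gamma(1) = phi_1 gamma(0) + c_1
Substituting the second into the first: gamma(0) (1 - phi_1^2) = c_0 + phi_1 c_1, so
  gamma(0) = (c_0 + phi_1 c_1) / (1 - phi_1^2) = (0.961748 + (0.423)(-0.131)) / (1 - (0.423)^2) = 0.906335 / 0.821071 = 1.103845.
  gamma(1) = phi_1 gamma(0) + c_1 = (0.423)(1.103845) + (-0.131) = 0.335926.
Therefore gamma(1) = 0.3359 (to 4 decimal places).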